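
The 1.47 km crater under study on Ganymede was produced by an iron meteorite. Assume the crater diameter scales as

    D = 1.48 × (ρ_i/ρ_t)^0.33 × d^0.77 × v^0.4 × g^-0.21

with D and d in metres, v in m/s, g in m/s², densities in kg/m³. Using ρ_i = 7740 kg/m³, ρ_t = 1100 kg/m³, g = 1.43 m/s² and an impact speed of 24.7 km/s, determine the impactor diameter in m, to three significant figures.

Rearranging for d: d = [D / (1.48 · (7740/1100)^0.33 · 24700^0.4 · 1.43^-0.21)]^(1/0.77).
D = 1470 m.
(7740/1100)^0.33 = 1.904
24700^0.4 = 57.16
1.43^-0.21 = 0.9276
Denominator = 1.48 × 1.904 × 57.16 × 0.9276 = 149.4
D / 149.4 = 1470 / 149.4 = 9.839
d = 9.839^(1/0.77) = 9.839^1.2987 = 19.48 m

d ≈ 19.5 m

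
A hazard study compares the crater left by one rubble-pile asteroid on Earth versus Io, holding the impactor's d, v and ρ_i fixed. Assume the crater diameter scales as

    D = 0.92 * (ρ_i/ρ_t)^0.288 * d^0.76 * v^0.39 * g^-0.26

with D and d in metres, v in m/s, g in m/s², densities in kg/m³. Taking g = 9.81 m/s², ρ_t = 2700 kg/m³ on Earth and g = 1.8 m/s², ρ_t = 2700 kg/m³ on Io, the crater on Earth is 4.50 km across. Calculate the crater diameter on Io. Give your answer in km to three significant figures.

D ≈ 6.99 km

The impactor-only factors (d, v, ρ_i) cancel in the ratio, leaving D_Io/D_Earth = (g_Io/g_Earth)^-0.26 · (ρ_t,Earth/ρ_t,Io)^0.288.
(1.8/9.81)^-0.26 = 0.1835^-0.26 = 1.554
(2700/2700)^0.288 = 1.000^0.288 = 1.000
Ratio = 1.554 × 1.000 = 1.554
D_Io = 1.554 × 4.50 km = 6.99 km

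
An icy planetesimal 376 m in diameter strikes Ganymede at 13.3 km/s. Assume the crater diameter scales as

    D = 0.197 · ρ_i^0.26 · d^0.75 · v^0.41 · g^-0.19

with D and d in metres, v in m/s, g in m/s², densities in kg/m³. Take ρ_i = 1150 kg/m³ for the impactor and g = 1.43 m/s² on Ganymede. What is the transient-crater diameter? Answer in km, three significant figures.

In SI units: v = 13300 m/s.
ρ_i^0.26 = 1150^0.26 = 6.249
d^0.75 = 376^0.75 = 85.39
v^0.41 = 13300^0.41 = 49.07
g^-0.19 = 1.43^-0.19 = 0.9343
D = 0.197 × 6.249 × 85.39 × 49.07 × 0.9343 = 4819 m
   = 4.819 km

D ≈ 4.82 km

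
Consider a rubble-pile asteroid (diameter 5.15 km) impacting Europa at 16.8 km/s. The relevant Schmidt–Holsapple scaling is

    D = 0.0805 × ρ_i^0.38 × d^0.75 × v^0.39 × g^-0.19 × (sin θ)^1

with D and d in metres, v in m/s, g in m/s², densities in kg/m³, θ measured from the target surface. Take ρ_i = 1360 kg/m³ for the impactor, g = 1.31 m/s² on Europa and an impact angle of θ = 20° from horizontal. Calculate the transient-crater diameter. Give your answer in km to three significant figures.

In SI units: d = 5150 m, v = 16800 m/s.
ρ_i^0.38 = 1360^0.38 = 15.51
d^0.75 = 5150^0.75 = 607.9
v^0.39 = 16800^0.39 = 44.45
g^-0.19 = 1.31^-0.19 = 0.9500
(sin 20°)^1 = 0.3420^1 = 0.3420
D = 0.0805 × 15.51 × 607.9 × 44.45 × 0.9500 × 0.3420 = 10961 m
   = 10.96 km

D ≈ 11.0 km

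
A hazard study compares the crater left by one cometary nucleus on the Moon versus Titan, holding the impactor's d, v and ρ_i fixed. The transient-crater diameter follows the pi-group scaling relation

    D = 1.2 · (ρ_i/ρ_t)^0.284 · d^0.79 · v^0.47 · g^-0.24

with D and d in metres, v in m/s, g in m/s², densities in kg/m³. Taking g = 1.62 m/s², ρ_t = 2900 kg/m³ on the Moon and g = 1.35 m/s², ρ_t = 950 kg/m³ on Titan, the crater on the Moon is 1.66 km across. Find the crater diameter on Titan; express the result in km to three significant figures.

D ≈ 2.38 km

The impactor-only factors (d, v, ρ_i) cancel in the ratio, leaving D_Titan/D_Moon = (g_Titan/g_Moon)^-0.24 · (ρ_t,Moon/ρ_t,Titan)^0.284.
(1.35/1.62)^-0.24 = 0.8333^-0.24 = 1.045
(2900/950)^0.284 = 3.053^0.284 = 1.373
Ratio = 1.045 × 1.373 = 1.435
D_Titan = 1.435 × 1.66 km = 2.38 km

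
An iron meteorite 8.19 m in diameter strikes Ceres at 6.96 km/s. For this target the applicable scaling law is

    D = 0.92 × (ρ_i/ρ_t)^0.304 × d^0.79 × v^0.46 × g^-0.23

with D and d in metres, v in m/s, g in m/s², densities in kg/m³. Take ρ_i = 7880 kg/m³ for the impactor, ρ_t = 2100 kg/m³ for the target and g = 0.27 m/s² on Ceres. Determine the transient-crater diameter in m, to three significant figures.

D ≈ 573 m

In SI units: v = 6960 m/s.
(ρ_i/ρ_t)^0.304 = (7880/2100)^0.304 = 1.495
d^0.79 = 8.19^0.79 = 5.266
v^0.46 = 6960^0.46 = 58.56
g^-0.23 = 0.27^-0.23 = 1.351
D = 0.92 × 1.495 × 5.266 × 58.56 × 1.351 = 573.0 m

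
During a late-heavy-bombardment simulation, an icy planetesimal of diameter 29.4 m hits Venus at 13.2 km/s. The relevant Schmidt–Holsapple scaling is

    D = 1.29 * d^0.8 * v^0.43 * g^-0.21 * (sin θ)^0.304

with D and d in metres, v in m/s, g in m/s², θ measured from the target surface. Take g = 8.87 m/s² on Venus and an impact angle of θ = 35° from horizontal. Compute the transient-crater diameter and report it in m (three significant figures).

D ≈ 609 m

In SI units: v = 13200 m/s.
d^0.8 = 29.4^0.8 = 14.95
v^0.43 = 13200^0.43 = 59.14
g^-0.21 = 8.87^-0.21 = 0.6323
(sin 35°)^0.304 = 0.5736^0.304 = 0.8445
D = 1.29 × 14.95 × 59.14 × 0.6323 × 0.8445 = 609.0 m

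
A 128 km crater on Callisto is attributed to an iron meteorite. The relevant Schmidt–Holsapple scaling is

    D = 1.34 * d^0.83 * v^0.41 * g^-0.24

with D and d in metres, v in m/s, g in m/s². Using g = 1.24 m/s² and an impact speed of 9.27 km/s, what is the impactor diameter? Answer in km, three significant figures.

d ≈ 11.7 km

Rearranging for d: d = [D / (1.34 · 9270^0.41 · 1.24^-0.24)]^(1/0.83).
D = 128000 m.
9270^0.41 = 42.32
1.24^-0.24 = 0.9497
Denominator = 1.34 × 42.32 × 0.9497 = 53.86
D / 53.86 = 128000 / 53.86 = 2377
d = 2377^(1/0.83) = 2377^1.2048 = 11680 m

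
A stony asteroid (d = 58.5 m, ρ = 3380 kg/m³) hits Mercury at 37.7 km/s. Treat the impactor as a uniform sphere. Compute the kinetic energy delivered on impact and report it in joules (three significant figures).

E ≈ 2.52 × 10^17 J

v = 37700 m/s.
Mass m = (π/6) ρ d³ = (π/6) × 3380 × (58.5)³ = 3.543 × 10^8 kg
E = ½ m v² = 0.5 × 3.543 × 10^8 × (37700)² = 2.518 × 10^17 J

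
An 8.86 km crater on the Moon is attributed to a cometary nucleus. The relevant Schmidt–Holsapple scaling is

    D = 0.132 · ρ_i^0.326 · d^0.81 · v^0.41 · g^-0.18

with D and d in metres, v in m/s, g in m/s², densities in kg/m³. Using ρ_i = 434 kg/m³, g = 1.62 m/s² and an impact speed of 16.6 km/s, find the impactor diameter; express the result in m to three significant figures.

d ≈ 643 m

Rearranging for d: d = [D / (0.132 · 434^0.326 · 16600^0.41 · 1.62^-0.18)]^(1/0.81).
D = 8860 m.
434^0.326 = 7.241
16600^0.41 = 53.73
1.62^-0.18 = 0.9168
Denominator = 0.132 × 7.241 × 53.73 × 0.9168 = 47.08
D / 47.08 = 8860 / 47.08 = 188.2
d = 188.2^(1/0.81) = 188.2^1.2346 = 643.1 m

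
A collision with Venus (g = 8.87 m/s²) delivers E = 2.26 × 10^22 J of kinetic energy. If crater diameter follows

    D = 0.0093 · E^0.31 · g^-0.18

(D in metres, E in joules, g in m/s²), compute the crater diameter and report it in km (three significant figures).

D ≈ 53.4 km

E^0.31 = (2.26 × 10^22)^0.31 = 8.507 × 10^6
g^-0.18 = 8.87^-0.18 = 0.6751
D = 0.0093 × 8.507 × 10^6 × 0.6751 = 53411 m
   = 53.41 km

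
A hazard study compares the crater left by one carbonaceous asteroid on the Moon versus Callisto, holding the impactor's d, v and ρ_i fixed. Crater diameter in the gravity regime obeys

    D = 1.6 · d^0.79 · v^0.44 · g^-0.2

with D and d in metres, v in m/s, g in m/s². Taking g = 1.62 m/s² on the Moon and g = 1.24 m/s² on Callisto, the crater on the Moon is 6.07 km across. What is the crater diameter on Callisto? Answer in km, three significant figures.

D ≈ 6.40 km

All impactor-dependent factors cancel in the ratio, leaving D_Callisto/D_Moon = (g_Callisto/g_Moon)^-0.2.
(1.24/1.62)^-0.2 = 0.7654^-0.2 = 1.055
D_Callisto = 1.055 × 6.07 km = 6.40 km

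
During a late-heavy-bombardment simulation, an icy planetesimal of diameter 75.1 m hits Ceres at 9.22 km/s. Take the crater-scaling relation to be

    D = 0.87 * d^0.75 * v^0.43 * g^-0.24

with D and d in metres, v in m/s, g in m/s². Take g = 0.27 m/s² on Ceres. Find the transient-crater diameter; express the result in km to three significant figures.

D ≈ 1.54 km

In SI units: v = 9220 m/s.
d^0.75 = 75.1^0.75 = 25.51
v^0.43 = 9220^0.43 = 50.68
g^-0.24 = 0.27^-0.24 = 1.369
D = 0.87 × 25.51 × 50.68 × 1.369 = 1540 m
   = 1.540 km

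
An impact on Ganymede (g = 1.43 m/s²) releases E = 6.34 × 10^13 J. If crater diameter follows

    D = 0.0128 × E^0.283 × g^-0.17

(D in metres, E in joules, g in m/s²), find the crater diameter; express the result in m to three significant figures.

E^0.283 = (6.34 × 10^13)^0.283 = 8.054 × 10^3
g^-0.17 = 1.43^-0.17 = 0.9410
D = 0.0128 × 8.054 × 10^3 × 0.9410 = 97.01 m

D ≈ 97.0 m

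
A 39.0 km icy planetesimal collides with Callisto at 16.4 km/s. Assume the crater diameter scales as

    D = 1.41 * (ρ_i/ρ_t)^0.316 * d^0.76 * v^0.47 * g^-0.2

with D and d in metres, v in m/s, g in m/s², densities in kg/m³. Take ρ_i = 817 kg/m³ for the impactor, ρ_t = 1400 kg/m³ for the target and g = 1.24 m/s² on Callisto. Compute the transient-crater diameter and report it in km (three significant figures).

In SI units: d = 39000 m, v = 16400 m/s.
(ρ_i/ρ_t)^0.316 = (817/1400)^0.316 = 0.8435
d^0.76 = 39000^0.76 = 3085
v^0.47 = 16400^0.47 = 95.71
g^-0.2 = 1.24^-0.2 = 0.9579
D = 1.41 × 0.8435 × 3085 × 95.71 × 0.9579 = 3.364 × 10^5 m
   = 336.4 km

D ≈ 336 km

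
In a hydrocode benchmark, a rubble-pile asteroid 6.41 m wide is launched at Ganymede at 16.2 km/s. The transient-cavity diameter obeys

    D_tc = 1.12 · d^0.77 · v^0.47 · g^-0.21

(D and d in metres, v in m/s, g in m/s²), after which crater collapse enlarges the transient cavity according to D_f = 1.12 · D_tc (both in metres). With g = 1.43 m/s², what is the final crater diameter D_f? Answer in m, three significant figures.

D_f ≈ 463 m

v = 16200 m/s.
d^0.77 = 6.41^0.77 = 4.181
v^0.47 = 16200^0.47 = 95.16
g^-0.21 = 1.43^-0.21 = 0.9276
D_tc = 1.12 × 4.181 × 95.16 × 0.9276 = 413.3 m
D_f = 1.12 × 413.3 = 462.9 m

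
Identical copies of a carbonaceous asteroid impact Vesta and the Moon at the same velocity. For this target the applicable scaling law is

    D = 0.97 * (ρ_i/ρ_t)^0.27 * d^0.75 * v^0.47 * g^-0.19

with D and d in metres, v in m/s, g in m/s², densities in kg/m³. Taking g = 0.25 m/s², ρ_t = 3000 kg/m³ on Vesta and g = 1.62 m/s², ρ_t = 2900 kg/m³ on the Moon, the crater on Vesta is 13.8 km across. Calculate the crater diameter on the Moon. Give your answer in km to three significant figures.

D ≈ 9.76 km

The impactor-only factors (d, v, ρ_i) cancel in the ratio, leaving D_Moon/D_Vesta = (g_Moon/g_Vesta)^-0.19 · (ρ_t,Vesta/ρ_t,Moon)^0.27.
(1.62/0.25)^-0.19 = 6.480^-0.19 = 0.7011
(3000/2900)^0.27 = 1.034^0.27 = 1.009
Ratio = 0.7011 × 1.009 = 0.7074
D_Moon = 0.7074 × 13.8 km = 9.76 km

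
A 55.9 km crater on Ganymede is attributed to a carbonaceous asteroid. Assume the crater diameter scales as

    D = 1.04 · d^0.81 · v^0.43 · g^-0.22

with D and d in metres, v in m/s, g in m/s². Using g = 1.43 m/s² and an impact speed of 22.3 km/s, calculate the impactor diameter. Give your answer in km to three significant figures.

Rearranging for d: d = [D / (1.04 · 22300^0.43 · 1.43^-0.22)]^(1/0.81).
D = 55900 m.
22300^0.43 = 74.09
1.43^-0.22 = 0.9243
Denominator = 1.04 × 74.09 × 0.9243 = 71.22
D / 71.22 = 55900 / 71.22 = 784.9
d = 784.9^(1/0.81) = 784.9^1.2346 = 3749 m

d ≈ 3.75 km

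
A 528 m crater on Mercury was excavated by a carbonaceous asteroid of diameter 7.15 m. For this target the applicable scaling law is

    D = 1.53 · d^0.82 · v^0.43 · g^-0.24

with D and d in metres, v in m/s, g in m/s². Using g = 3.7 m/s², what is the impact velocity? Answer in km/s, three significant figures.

Rearranging for v: v = [D / (1.53 · 7.15^0.82 · 3.7^-0.24)]^(1/0.43).
7.15^0.82 = 5.018
3.7^-0.24 = 0.7305
Denominator = 1.53 × 5.018 × 0.7305 = 5.608
D / 5.608 = 528 / 5.608 = 94.15
v = 94.15^(1/0.43) = 94.15^2.3256 = 38933 m/s

v ≈ 38.9 km/s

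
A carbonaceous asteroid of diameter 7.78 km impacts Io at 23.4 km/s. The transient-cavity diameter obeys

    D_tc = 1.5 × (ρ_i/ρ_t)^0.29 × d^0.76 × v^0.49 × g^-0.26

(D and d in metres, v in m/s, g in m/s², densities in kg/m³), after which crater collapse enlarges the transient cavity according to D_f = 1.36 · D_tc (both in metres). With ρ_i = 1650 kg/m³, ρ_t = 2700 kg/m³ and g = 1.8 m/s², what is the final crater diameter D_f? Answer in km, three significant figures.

D_f ≈ 190 km

In SI: d = 7780 m, v = 23400 m/s.
(ρ_i/ρ_t)^0.29 = (1650/2700)^0.29 = 0.8669
d^0.76 = 7780^0.76 = 906.0
v^0.49 = 23400^0.49 = 138.3
g^-0.26 = 1.8^-0.26 = 0.8583
D_tc = 1.5 × 0.8669 × 906.0 × 138.3 × 0.8583 = 1.398 × 10^5 m
D_f = 1.36 × 1.398 × 10^5 = 1.901 × 10^5 m
     = 190.1 km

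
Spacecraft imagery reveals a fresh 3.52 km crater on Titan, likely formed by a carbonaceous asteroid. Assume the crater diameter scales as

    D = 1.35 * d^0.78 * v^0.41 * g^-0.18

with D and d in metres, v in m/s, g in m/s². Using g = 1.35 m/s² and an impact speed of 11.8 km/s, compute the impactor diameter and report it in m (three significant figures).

Rearranging for d: d = [D / (1.35 · 11800^0.41 · 1.35^-0.18)]^(1/0.78).
D = 3520 m.
11800^0.41 = 46.72
1.35^-0.18 = 0.9474
Denominator = 1.35 × 46.72 × 0.9474 = 59.75
D / 59.75 = 3520 / 59.75 = 58.91
d = 58.91^(1/0.78) = 58.91^1.2821 = 186.0 m

d ≈ 186 m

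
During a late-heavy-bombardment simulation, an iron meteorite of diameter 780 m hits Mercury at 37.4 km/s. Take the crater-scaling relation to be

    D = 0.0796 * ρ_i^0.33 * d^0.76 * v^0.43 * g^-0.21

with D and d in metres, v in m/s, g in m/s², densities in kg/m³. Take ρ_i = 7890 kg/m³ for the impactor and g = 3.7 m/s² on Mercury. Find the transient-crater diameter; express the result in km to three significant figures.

D ≈ 17.1 km

In SI units: v = 37400 m/s.
ρ_i^0.33 = 7890^0.33 = 19.32
d^0.76 = 780^0.76 = 157.8
v^0.43 = 37400^0.43 = 92.54
g^-0.21 = 3.7^-0.21 = 0.7598
D = 0.0796 × 19.32 × 157.8 × 92.54 × 0.7598 = 17063 m
   = 17.06 km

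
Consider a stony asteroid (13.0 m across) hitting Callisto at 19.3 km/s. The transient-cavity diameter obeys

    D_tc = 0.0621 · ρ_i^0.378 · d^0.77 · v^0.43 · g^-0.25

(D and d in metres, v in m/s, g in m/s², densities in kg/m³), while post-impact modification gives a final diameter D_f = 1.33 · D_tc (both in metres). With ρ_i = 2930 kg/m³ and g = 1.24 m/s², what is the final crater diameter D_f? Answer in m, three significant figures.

D_f ≈ 803 m

v = 19300 m/s.
ρ_i^0.378 = 2930^0.378 = 20.44
d^0.77 = 13^0.77 = 7.207
v^0.43 = 19300^0.43 = 69.63
g^-0.25 = 1.24^-0.25 = 0.9476
D_tc = 0.0621 × 20.44 × 7.207 × 69.63 × 0.9476 = 603.6 m
D_f = 1.33 × 603.6 = 802.8 m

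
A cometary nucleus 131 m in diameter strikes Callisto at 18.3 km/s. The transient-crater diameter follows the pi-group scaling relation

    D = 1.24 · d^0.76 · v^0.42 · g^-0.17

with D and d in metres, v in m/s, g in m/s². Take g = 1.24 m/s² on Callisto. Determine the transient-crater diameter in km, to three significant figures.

D ≈ 3.00 km

In SI units: v = 18300 m/s.
d^0.76 = 131^0.76 = 40.66
v^0.42 = 18300^0.42 = 61.69
g^-0.17 = 1.24^-0.17 = 0.9641
D = 1.24 × 40.66 × 61.69 × 0.9641 = 2999 m
   = 2.999 km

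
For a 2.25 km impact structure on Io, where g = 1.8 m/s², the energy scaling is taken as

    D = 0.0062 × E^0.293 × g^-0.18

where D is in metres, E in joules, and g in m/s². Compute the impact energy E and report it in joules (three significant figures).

Rearranging: E = [D / (0.0062 · g^-0.18)]^(1/0.293).
D = 2250 m.
g^-0.18 = 1.8^-0.18 = 0.8996
D / (0.0062 × 0.8996) = 2250 / (5.578 × 10^-3) = 4.034 × 10^5
E = (4.034 × 10^5)^3.413 = 1.356 × 10^19 J

E ≈ 1.36 × 10^19 J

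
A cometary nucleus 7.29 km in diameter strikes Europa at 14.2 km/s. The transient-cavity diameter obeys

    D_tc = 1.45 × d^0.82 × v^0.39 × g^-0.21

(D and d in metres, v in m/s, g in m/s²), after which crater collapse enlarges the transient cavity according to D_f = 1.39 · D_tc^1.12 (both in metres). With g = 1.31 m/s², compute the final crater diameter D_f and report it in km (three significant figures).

D_f ≈ 454 km

In SI: d = 7290 m, v = 14200 m/s.
d^0.82 = 7290^0.82 = 1470
v^0.39 = 14200^0.39 = 41.63
g^-0.21 = 1.31^-0.21 = 0.9449
D_tc = 1.45 × 1470 × 41.63 × 0.9449 = 83850 m
D_f = 1.39 × (83850)^1.12 = 4.543 × 10^5 m
     = 454.3 km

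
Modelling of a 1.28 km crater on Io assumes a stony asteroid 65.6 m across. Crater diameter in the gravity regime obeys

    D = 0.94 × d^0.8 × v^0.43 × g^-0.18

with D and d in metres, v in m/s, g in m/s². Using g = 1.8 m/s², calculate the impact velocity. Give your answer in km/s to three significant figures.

Rearranging for v: v = [D / (0.94 · 65.6^0.8 · 1.8^-0.18)]^(1/0.43).
D = 1280 m.
65.6^0.8 = 28.41
1.8^-0.18 = 0.8996
Denominator = 0.94 × 28.41 × 0.8996 = 24.02
D / 24.02 = 1280 / 24.02 = 53.29
v = 53.29^(1/0.43) = 53.29^2.3256 = 10363 m/s

v ≈ 10.4 km/s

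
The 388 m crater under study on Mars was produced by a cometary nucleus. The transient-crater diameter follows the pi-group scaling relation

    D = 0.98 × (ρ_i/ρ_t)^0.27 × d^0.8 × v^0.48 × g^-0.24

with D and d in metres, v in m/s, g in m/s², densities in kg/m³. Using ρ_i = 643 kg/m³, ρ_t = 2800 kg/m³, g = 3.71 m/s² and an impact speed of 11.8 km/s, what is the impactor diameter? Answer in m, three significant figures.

Rearranging for d: d = [D / (0.98 · (643/2800)^0.27 · 11800^0.48 · 3.71^-0.24)]^(1/0.8).
(643/2800)^0.27 = 0.6722
11800^0.48 = 90.05
3.71^-0.24 = 0.7300
Denominator = 0.98 × 0.6722 × 90.05 × 0.7300 = 43.30
D / 43.30 = 388 / 43.30 = 8.961
d = 8.961^(1/0.8) = 8.961^1.25 = 15.50 m

d ≈ 15.5 m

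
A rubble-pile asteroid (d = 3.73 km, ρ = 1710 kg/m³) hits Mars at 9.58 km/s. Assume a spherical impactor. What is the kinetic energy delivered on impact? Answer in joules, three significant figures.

E ≈ 2.13 × 10^21 J

d = 3730 m; v = 9580 m/s.
Mass m = (π/6) ρ d³ = (π/6) × 1710 × (3730)³ = 4.646 × 10^13 kg
E = ½ m v² = 0.5 × 4.646 × 10^13 × (9580)² = 2.132 × 10^21 J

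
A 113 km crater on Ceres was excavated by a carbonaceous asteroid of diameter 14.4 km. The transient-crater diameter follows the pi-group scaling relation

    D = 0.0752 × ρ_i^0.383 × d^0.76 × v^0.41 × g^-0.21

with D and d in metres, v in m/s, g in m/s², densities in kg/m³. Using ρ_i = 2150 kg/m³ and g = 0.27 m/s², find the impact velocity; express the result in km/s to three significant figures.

Rearranging for v: v = [D / (0.0752 · 2150^0.383 · 14400^0.76 · 0.27^-0.21)]^(1/0.41).
D = 113000 m.
2150^0.383 = 18.89
14400^0.76 = 1447
0.27^-0.21 = 1.316
Denominator = 0.0752 × 18.89 × 1447 × 1.316 = 2705
D / 2705 = 113000 / 2705 = 41.77
v = 41.77^(1/0.41) = 41.77^2.439 = 8980 m/s

v ≈ 8.98 km/s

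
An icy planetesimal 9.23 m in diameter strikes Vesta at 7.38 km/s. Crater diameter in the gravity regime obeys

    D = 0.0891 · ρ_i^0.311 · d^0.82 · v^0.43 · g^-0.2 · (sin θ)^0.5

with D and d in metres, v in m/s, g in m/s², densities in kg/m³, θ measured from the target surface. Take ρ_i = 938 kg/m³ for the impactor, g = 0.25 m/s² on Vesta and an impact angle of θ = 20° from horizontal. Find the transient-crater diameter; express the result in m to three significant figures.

D ≈ 165 m

In SI units: v = 7380 m/s.
ρ_i^0.311 = 938^0.311 = 8.401
d^0.82 = 9.23^0.82 = 6.187
v^0.43 = 7380^0.43 = 46.05
g^-0.2 = 0.25^-0.2 = 1.320
(sin 20°)^0.5 = 0.3420^0.5 = 0.5848
D = 0.0891 × 8.401 × 6.187 × 46.05 × 1.320 × 0.5848 = 164.6 m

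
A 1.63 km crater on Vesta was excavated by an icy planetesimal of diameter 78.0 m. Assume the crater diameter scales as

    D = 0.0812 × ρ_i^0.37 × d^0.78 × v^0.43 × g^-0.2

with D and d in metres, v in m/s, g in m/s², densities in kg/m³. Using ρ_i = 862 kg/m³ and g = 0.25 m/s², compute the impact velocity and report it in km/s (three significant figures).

Rearranging for v: v = [D / (0.0812 · 862^0.37 · 78^0.78 · 0.25^-0.2)]^(1/0.43).
D = 1630 m.
862^0.37 = 12.19
78^0.78 = 29.91
0.25^-0.2 = 1.320
Denominator = 0.0812 × 12.19 × 29.91 × 1.320 = 39.08
D / 39.08 = 1630 / 39.08 = 41.71
v = 41.71^(1/0.43) = 41.71^2.3256 = 5862 m/s

v ≈ 5.86 km/s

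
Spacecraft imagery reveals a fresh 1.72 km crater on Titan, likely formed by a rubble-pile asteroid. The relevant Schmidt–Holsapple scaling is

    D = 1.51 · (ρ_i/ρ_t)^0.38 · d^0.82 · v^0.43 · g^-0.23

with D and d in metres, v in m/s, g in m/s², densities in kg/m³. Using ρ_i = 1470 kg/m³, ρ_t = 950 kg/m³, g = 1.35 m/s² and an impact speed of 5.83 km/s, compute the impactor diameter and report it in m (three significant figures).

Rearranging for d: d = [D / (1.51 · (1470/950)^0.38 · 5830^0.43 · 1.35^-0.23)]^(1/0.82).
D = 1720 m.
(1470/950)^0.38 = 1.180
5830^0.43 = 41.61
1.35^-0.23 = 0.9333
Denominator = 1.51 × 1.180 × 41.61 × 0.9333 = 69.20
D / 69.20 = 1720 / 69.20 = 24.86
d = 24.86^(1/0.82) = 24.86^1.2195 = 50.33 m

d ≈ 50.3 m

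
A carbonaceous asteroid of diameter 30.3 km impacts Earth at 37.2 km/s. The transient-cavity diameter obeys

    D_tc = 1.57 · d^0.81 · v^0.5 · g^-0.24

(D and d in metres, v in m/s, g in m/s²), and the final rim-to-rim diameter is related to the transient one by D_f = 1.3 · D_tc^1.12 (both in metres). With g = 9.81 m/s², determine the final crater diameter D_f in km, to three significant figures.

In SI: d = 30300 m, v = 37200 m/s.
d^0.81 = 30300^0.81 = 4265
v^0.5 = 37200^0.5 = 192.9
g^-0.24 = 9.81^-0.24 = 0.5781
D_tc = 1.57 × 4265 × 192.9 × 0.5781 = 7.467 × 10^5 m
D_f = 1.3 × (7.467 × 10^5)^1.12 = 4.919 × 10^6 m
     = 4919 km

D_f ≈ 4920 km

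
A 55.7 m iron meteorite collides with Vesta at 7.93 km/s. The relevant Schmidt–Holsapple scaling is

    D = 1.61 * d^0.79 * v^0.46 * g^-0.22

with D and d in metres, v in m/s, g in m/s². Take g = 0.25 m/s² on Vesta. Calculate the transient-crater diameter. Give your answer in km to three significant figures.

D ≈ 3.25 km

In SI units: v = 7930 m/s.
d^0.79 = 55.7^0.79 = 23.95
v^0.46 = 7930^0.46 = 62.18
g^-0.22 = 0.25^-0.22 = 1.357
D = 1.61 × 23.95 × 62.18 × 1.357 = 3254 m
   = 3.254 km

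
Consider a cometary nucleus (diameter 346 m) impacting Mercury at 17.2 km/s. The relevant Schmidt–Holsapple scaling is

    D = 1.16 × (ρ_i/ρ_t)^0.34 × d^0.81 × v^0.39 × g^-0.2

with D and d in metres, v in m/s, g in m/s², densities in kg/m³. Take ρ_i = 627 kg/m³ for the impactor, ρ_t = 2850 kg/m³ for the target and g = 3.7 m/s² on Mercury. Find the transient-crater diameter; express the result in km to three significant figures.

In SI units: v = 17200 m/s.
(ρ_i/ρ_t)^0.34 = (627/2850)^0.34 = 0.5976
d^0.81 = 346^0.81 = 113.9
v^0.39 = 17200^0.39 = 44.86
g^-0.2 = 3.7^-0.2 = 0.7698
D = 1.16 × 0.5976 × 113.9 × 44.86 × 0.7698 = 2727 m
   = 2.727 km

D ≈ 2.73 km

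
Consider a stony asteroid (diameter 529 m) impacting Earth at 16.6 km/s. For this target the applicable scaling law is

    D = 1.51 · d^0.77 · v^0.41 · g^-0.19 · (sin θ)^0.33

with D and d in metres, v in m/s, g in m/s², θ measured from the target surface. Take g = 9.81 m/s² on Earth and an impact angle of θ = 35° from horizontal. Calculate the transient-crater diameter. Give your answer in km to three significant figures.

In SI units: v = 16600 m/s.
d^0.77 = 529^0.77 = 125.0
v^0.41 = 16600^0.41 = 53.73
g^-0.19 = 9.81^-0.19 = 0.6480
(sin 35°)^0.33 = 0.5736^0.33 = 0.8324
D = 1.51 × 125.0 × 53.73 × 0.6480 × 0.8324 = 5470 m
   = 5.470 km

D ≈ 5.47 km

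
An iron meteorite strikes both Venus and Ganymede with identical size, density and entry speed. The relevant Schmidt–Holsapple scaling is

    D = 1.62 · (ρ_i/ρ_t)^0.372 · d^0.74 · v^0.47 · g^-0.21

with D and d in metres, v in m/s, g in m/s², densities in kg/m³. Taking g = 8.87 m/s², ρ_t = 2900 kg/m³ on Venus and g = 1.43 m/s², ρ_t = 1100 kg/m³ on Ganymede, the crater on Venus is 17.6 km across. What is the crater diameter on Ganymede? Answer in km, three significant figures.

D ≈ 37.0 km

The impactor-only factors (d, v, ρ_i) cancel in the ratio, leaving D_Ganymede/D_Venus = (g_Ganymede/g_Venus)^-0.21 · (ρ_t,Venus/ρ_t,Ganymede)^0.372.
(1.43/8.87)^-0.21 = 0.1612^-0.21 = 1.467
(2900/1100)^0.372 = 2.636^0.372 = 1.434
Ratio = 1.467 × 1.434 = 2.104
D_Ganymede = 2.104 × 17.6 km = 37.0 km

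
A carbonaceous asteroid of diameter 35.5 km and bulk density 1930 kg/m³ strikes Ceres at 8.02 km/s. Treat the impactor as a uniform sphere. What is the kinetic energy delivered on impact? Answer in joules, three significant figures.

E ≈ 1.45 × 10^24 J

d = 35500 m; v = 8020 m/s.
Mass m = (π/6) ρ d³ = (π/6) × 1930 × (35500)³ = 4.521 × 10^16 kg
E = ½ m v² = 0.5 × 4.521 × 10^16 × (8020)² = 1.454 × 10^24 J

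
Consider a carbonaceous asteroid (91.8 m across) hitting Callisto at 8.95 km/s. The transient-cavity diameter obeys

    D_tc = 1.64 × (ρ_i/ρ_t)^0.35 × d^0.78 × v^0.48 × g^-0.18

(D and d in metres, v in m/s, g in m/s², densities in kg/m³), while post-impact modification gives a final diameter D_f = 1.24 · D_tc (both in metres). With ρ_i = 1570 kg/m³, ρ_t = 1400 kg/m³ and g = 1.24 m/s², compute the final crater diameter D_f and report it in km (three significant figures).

v = 8950 m/s.
(ρ_i/ρ_t)^0.35 = (1570/1400)^0.35 = 1.041
d^0.78 = 91.8^0.78 = 33.96
v^0.48 = 8950^0.48 = 78.86
g^-0.18 = 1.24^-0.18 = 0.9620
D_tc = 1.64 × 1.041 × 33.96 × 78.86 × 0.9620 = 4398 m
D_f = 1.24 × 4398 = 5454 m
     = 5.454 km

D_f ≈ 5.45 km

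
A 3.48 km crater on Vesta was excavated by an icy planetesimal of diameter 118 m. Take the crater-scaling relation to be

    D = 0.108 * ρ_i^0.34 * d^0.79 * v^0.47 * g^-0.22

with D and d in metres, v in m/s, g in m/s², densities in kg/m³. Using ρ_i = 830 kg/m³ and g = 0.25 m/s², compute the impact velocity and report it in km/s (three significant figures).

v ≈ 5.20 km/s

Rearranging for v: v = [D / (0.108 · 830^0.34 · 118^0.79 · 0.25^-0.22)]^(1/0.47).
D = 3480 m.
830^0.34 = 9.828
118^0.79 = 43.33
0.25^-0.22 = 1.357
Denominator = 0.108 × 9.828 × 43.33 × 1.357 = 62.41
D / 62.41 = 3480 / 62.41 = 55.76
v = 55.76^(1/0.47) = 55.76^2.1277 = 5196 m/s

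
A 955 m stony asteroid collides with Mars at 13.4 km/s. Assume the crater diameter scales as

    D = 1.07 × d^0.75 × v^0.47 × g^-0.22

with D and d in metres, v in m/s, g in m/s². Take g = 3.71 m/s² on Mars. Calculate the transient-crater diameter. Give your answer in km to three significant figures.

In SI units: v = 13400 m/s.
d^0.75 = 955^0.75 = 171.8
v^0.47 = 13400^0.47 = 87.04
g^-0.22 = 3.71^-0.22 = 0.7494
D = 1.07 × 171.8 × 87.04 × 0.7494 = 11991 m
   = 11.99 km

D ≈ 12.0 km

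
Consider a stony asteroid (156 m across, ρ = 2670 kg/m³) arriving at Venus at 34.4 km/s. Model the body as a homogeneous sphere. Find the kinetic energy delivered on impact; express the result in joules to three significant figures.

E ≈ 3.14 × 10^18 J

v = 34400 m/s.
Mass m = (π/6) ρ d³ = (π/6) × 2670 × (156)³ = 5.307 × 10^9 kg
E = ½ m v² = 0.5 × 5.307 × 10^9 × (34400)² = 3.140 × 10^18 J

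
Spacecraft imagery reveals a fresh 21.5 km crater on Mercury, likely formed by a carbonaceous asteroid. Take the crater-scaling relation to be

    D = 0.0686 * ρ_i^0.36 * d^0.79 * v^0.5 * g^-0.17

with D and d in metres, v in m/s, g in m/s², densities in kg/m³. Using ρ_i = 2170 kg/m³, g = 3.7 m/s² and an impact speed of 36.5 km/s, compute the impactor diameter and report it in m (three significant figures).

Rearranging for d: d = [D / (0.0686 · 2170^0.36 · 36500^0.5 · 3.7^-0.17)]^(1/0.79).
D = 21500 m.
2170^0.36 = 15.89
36500^0.5 = 191.0
3.7^-0.17 = 0.8006
Denominator = 0.0686 × 15.89 × 191.0 × 0.8006 = 166.7
D / 166.7 = 21500 / 166.7 = 129.0
d = 129.0^(1/0.79) = 129.0^1.2658 = 469.4 m

d ≈ 469 m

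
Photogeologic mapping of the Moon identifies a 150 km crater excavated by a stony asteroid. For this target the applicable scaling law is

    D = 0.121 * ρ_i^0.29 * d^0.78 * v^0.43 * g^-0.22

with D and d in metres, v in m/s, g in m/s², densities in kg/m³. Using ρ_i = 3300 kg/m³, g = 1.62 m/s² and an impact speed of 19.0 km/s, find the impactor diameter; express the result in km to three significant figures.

d ≈ 16.0 km

Rearranging for d: d = [D / (0.121 · 3300^0.29 · 19000^0.43 · 1.62^-0.22)]^(1/0.78).
D = 150000 m.
3300^0.29 = 10.48
19000^0.43 = 69.16
1.62^-0.22 = 0.8993
Denominator = 0.121 × 10.48 × 69.16 × 0.8993 = 78.87
D / 78.87 = 150000 / 78.87 = 1902
d = 1902^(1/0.78) = 1902^1.2821 = 16006 m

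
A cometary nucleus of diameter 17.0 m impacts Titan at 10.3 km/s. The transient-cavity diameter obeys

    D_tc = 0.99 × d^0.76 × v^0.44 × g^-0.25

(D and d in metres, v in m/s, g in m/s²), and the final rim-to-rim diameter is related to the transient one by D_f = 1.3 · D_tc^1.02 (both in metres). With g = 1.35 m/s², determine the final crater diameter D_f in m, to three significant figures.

v = 10300 m/s.
d^0.76 = 17^0.76 = 8.613
v^0.44 = 10300^0.44 = 58.30
g^-0.25 = 1.35^-0.25 = 0.9277
D_tc = 0.99 × 8.613 × 58.30 × 0.9277 = 461.2 m
D_f = 1.3 × (461.2)^1.02 = 677.8 m

D_f ≈ 678 m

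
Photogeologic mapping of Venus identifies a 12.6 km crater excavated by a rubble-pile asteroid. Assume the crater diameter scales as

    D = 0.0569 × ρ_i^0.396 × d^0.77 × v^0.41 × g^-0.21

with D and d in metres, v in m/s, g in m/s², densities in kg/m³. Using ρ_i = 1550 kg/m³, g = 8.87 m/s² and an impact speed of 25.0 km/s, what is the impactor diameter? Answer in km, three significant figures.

Rearranging for d: d = [D / (0.0569 · 1550^0.396 · 25000^0.41 · 8.87^-0.21)]^(1/0.77).
D = 12600 m.
1550^0.396 = 18.34
25000^0.41 = 63.56
8.87^-0.21 = 0.6323
Denominator = 0.0569 × 18.34 × 63.56 × 0.6323 = 41.94
D / 41.94 = 12600 / 41.94 = 300.4
d = 300.4^(1/0.77) = 300.4^1.2987 = 1651 m

d ≈ 1.65 km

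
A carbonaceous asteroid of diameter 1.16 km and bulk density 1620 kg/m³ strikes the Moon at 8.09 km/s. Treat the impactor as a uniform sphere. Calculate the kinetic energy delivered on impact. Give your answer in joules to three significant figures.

E ≈ 4.33 × 10^19 J

d = 1160 m; v = 8090 m/s.
Mass m = (π/6) ρ d³ = (π/6) × 1620 × (1160)³ = 1.324 × 10^12 kg
E = ½ m v² = 0.5 × 1.324 × 10^12 × (8090)² = 4.333 × 10^19 J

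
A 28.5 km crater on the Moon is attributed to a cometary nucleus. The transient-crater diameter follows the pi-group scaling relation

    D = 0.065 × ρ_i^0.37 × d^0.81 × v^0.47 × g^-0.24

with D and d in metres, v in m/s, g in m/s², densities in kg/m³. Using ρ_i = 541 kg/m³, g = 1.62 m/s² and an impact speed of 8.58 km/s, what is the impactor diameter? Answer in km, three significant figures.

Rearranging for d: d = [D / (0.065 · 541^0.37 · 8580^0.47 · 1.62^-0.24)]^(1/0.81).
D = 28500 m.
541^0.37 = 10.26
8580^0.47 = 70.59
1.62^-0.24 = 0.8907
Denominator = 0.065 × 10.26 × 70.59 × 0.8907 = 41.93
D / 41.93 = 28500 / 41.93 = 679.7
d = 679.7^(1/0.81) = 679.7^1.2346 = 3139 m

d ≈ 3.14 km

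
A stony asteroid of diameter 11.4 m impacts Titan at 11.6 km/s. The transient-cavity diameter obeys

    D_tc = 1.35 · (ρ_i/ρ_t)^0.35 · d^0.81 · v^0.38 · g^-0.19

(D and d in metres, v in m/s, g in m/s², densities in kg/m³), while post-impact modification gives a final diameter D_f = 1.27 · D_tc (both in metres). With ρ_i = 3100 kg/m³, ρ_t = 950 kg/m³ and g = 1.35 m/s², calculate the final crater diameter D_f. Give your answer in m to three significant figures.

v = 11600 m/s.
(ρ_i/ρ_t)^0.35 = (3100/950)^0.35 = 1.513
d^0.81 = 11.4^0.81 = 7.179
v^0.38 = 11600^0.38 = 35.03
g^-0.19 = 1.35^-0.19 = 0.9446
D_tc = 1.35 × 1.513 × 7.179 × 35.03 × 0.9446 = 485.2 m
D_f = 1.27 × 485.2 = 616.2 m

D_f ≈ 616 m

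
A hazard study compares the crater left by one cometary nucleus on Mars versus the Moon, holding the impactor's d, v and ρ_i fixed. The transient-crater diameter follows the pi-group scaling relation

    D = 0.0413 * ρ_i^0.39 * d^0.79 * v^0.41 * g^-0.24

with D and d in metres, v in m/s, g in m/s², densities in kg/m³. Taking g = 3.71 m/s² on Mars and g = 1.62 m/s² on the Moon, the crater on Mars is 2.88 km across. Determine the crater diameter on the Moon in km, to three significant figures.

D ≈ 3.51 km

All impactor-dependent factors cancel in the ratio, leaving D_Moon/D_Mars = (g_Moon/g_Mars)^-0.24.
(1.62/3.71)^-0.24 = 0.4367^-0.24 = 1.220
D_Moon = 1.220 × 2.88 km = 3.51 km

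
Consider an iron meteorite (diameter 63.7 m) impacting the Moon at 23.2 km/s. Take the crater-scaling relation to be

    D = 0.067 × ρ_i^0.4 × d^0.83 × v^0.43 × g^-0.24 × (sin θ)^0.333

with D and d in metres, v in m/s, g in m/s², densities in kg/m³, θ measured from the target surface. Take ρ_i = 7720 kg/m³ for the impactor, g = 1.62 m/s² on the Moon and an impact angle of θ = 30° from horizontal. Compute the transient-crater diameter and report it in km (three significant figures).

D ≈ 4.03 km

In SI units: v = 23200 m/s.
ρ_i^0.4 = 7720^0.4 = 35.90
d^0.83 = 63.7^0.83 = 31.44
v^0.43 = 23200^0.43 = 75.36
g^-0.24 = 1.62^-0.24 = 0.8907
(sin 30°)^0.333 = 0.5000^0.333 = 0.7939
D = 0.067 × 35.90 × 31.44 × 75.36 × 0.8907 × 0.7939 = 4030 m
   = 4.030 km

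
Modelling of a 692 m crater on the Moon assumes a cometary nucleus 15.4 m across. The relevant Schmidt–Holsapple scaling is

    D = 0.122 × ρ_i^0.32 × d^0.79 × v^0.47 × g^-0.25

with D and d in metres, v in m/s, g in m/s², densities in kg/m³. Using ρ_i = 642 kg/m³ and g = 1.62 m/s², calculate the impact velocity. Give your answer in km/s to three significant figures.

v ≈ 15.5 km/s

Rearranging for v: v = [D / (0.122 · 642^0.32 · 15.4^0.79 · 1.62^-0.25)]^(1/0.47).
642^0.32 = 7.914
15.4^0.79 = 8.672
1.62^-0.25 = 0.8864
Denominator = 0.122 × 7.914 × 8.672 × 0.8864 = 7.422
D / 7.422 = 692 / 7.422 = 93.24
v = 93.24^(1/0.47) = 93.24^2.1277 = 15514 m/s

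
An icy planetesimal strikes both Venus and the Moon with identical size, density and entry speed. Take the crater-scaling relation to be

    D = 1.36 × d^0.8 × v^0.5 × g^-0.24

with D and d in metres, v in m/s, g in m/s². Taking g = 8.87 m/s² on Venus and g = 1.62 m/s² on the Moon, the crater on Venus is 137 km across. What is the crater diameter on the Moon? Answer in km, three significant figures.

All impactor-dependent factors cancel in the ratio, leaving D_Moon/D_Venus = (g_Moon/g_Venus)^-0.24.
(1.62/8.87)^-0.24 = 0.1826^-0.24 = 1.504
D_Moon = 1.504 × 137 km = 206 km

D ≈ 206 km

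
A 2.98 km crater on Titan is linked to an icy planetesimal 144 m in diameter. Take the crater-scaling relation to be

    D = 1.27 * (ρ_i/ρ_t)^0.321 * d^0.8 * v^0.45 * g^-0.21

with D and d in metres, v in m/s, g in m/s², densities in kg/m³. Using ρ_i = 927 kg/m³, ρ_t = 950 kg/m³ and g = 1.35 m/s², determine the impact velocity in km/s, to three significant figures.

Rearranging for v: v = [D / (1.27 · (927/950)^0.321 · 144^0.8 · 1.35^-0.21)]^(1/0.45).
D = 2980 m.
(927/950)^0.321 = 0.9922
144^0.8 = 53.30
1.35^-0.21 = 0.9389
Denominator = 1.27 × 0.9922 × 53.30 × 0.9389 = 63.06
D / 63.06 = 2980 / 63.06 = 47.26
v = 47.26^(1/0.45) = 47.26^2.2222 = 5261 m/s

v ≈ 5.26 km/s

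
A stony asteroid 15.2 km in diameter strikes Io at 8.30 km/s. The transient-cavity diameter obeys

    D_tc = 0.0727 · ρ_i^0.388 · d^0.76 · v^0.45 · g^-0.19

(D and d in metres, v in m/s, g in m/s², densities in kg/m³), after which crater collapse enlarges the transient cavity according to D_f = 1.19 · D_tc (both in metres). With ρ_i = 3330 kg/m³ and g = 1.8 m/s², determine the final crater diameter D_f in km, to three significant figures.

In SI: d = 15200 m, v = 8300 m/s.
ρ_i^0.388 = 3330^0.388 = 23.27
d^0.76 = 15200^0.76 = 1507
v^0.45 = 8300^0.45 = 58.02
g^-0.19 = 1.8^-0.19 = 0.8943
D_tc = 0.0727 × 23.27 × 1507 × 58.02 × 0.8943 = 1.323 × 10^5 m
D_f = 1.19 × 1.323 × 10^5 = 1.574 × 10^5 m
     = 157.4 km

D_f ≈ 157 km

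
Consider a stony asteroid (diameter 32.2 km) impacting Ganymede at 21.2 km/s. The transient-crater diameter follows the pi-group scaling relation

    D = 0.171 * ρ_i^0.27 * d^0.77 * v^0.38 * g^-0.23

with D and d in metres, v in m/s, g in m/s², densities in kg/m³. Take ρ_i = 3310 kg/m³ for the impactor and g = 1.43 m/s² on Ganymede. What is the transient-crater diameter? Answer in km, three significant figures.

D ≈ 183 km

In SI units: d = 32200 m, v = 21200 m/s.
ρ_i^0.27 = 3310^0.27 = 8.920
d^0.77 = 32200^0.77 = 2958
v^0.38 = 21200^0.38 = 44.06
g^-0.23 = 1.43^-0.23 = 0.9210
D = 0.171 × 8.920 × 2958 × 44.06 × 0.9210 = 1.831 × 10^5 m
   = 183.1 km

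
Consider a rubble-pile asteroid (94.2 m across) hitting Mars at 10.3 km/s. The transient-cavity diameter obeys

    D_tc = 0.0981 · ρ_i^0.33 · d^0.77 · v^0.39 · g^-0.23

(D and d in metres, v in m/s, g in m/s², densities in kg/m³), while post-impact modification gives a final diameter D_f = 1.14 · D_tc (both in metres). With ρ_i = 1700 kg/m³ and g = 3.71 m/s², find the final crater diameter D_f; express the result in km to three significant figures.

v = 10300 m/s.
ρ_i^0.33 = 1700^0.33 = 11.64
d^0.77 = 94.2^0.77 = 33.11
v^0.39 = 10300^0.39 = 36.73
g^-0.23 = 3.71^-0.23 = 0.7397
D_tc = 0.0981 × 11.64 × 33.11 × 36.73 × 0.7397 = 1027 m
D_f = 1.14 × 1027 = 1171 m
     = 1.171 km

D_f ≈ 1.17 km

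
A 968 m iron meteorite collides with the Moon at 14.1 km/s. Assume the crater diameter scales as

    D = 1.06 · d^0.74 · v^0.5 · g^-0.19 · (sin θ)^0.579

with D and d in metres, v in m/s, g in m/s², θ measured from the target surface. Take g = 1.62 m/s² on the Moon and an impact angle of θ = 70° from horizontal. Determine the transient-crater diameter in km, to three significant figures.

In SI units: v = 14100 m/s.
d^0.74 = 968^0.74 = 162.0
v^0.5 = 14100^0.5 = 118.7
g^-0.19 = 1.62^-0.19 = 0.9124
(sin 70°)^0.579 = 0.9397^0.579 = 0.9646
D = 1.06 × 162.0 × 118.7 × 0.9124 × 0.9646 = 17939 m
   = 17.94 km

D ≈ 17.9 km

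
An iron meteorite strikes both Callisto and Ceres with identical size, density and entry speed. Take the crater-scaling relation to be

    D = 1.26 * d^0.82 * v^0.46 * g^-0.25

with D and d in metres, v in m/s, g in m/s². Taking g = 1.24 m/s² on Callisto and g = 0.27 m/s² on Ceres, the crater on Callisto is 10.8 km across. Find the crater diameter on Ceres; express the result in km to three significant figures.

All impactor-dependent factors cancel in the ratio, leaving D_Ceres/D_Callisto = (g_Ceres/g_Callisto)^-0.25.
(0.27/1.24)^-0.25 = 0.2177^-0.25 = 1.464
D_Ceres = 1.464 × 10.8 km = 15.8 km

D ≈ 15.8 km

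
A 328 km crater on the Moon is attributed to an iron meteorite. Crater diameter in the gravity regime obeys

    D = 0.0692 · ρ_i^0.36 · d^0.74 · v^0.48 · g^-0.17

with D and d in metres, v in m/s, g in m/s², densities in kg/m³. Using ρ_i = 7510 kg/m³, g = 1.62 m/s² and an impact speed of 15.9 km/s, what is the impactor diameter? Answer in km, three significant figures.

d ≈ 28.8 km

Rearranging for d: d = [D / (0.0692 · 7510^0.36 · 15900^0.48 · 1.62^-0.17)]^(1/0.74).
D = 328000 m.
7510^0.36 = 24.84
15900^0.48 = 103.9
1.62^-0.17 = 0.9213
Denominator = 0.0692 × 24.84 × 103.9 × 0.9213 = 164.5
D / 164.5 = 328000 / 164.5 = 1994
d = 1994^(1/0.74) = 1994^1.3514 = 28790 m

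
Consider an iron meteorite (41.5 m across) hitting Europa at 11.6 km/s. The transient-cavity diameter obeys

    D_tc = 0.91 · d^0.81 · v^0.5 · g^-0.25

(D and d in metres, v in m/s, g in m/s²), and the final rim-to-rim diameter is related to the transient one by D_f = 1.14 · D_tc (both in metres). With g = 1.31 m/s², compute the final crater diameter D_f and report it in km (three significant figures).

D_f ≈ 2.14 km

v = 11600 m/s.
d^0.81 = 41.5^0.81 = 20.45
v^0.5 = 11600^0.5 = 107.7
g^-0.25 = 1.31^-0.25 = 0.9347
D_tc = 0.91 × 20.45 × 107.7 × 0.9347 = 1873 m
D_f = 1.14 × 1873 = 2135 m
     = 2.135 km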